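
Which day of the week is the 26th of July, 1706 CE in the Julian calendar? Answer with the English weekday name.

Friday

Equivalently 6 August 1706 Gregorian, JDN 2344381.
JDN 2344381 mod 7 = 4, and JDN 0 was a Monday, so this is a Friday.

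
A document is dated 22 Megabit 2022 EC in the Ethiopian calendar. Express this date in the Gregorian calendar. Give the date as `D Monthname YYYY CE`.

31 March 2030 CE

Julian Day Number of the source date = 2462592.
Converting JDN 2462592 to the Gregorian calendar gives 31 March 2030 CE.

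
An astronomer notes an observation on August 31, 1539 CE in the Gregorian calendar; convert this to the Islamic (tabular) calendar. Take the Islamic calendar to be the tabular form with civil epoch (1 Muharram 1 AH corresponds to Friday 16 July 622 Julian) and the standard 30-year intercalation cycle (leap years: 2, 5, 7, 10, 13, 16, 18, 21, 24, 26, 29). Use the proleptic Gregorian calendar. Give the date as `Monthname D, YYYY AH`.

Julian Day Number of the source date = 2283410.
Converting JDN 2283410 to the tabular Islamic calendar gives 6 Rabi' al-Thani 946 AH.

Rabi' al-Thani 6, 946 AH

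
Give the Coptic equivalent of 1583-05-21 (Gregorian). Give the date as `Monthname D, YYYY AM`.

Julian Day Number of the source date = 2299379.
Converting JDN 2299379 to the Coptic calendar gives 16 Pashons 1299 AM.

Pashons 16, 1299 AM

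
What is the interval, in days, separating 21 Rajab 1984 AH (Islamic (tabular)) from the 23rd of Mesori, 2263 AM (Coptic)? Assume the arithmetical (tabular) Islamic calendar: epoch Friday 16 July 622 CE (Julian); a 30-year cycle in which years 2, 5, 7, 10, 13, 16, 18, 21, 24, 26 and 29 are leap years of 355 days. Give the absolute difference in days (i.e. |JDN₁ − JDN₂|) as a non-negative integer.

JDN of the first date = 2651346.
JDN of the second date = 2651577.
|2651577 − 2651346| = 231.

231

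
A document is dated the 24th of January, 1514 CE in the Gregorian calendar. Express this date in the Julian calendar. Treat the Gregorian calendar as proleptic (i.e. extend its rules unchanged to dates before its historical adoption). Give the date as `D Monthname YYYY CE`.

At this point the Julian calendar is 10 days behind the Gregorian.
24 January 1514 Gregorian − 10 days → 14 January 1514 Julian.

14 January 1514 CE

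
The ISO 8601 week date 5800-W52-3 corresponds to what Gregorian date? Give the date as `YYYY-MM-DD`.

5800-12-24

ISO week 1 of 5800 is the week containing the first Thursday of 5800.
Week 52, day 3 (Wednesday) lands on 5800-12-24.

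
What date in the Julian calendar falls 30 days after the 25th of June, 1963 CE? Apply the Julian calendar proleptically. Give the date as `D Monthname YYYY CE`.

25 July 1963 CE

JDN of the 25th of June, 1963 CE = 2438219.
2438219 + 30 = 2438249.
JDN 2438249 in the Julian calendar is 25 July 1963 CE.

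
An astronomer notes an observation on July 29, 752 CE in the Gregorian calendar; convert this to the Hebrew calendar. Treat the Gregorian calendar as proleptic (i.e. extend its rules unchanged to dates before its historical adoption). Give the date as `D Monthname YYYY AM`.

Both dates share Julian Day Number 1995932; in the Hebrew calendar that is 9 Av 4512 AM.

9 Av 4512 AM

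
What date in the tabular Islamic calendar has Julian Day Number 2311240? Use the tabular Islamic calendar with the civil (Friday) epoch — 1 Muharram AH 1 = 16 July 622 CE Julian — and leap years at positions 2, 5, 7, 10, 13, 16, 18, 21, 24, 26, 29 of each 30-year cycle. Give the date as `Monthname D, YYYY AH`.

The Gregorian equivalent of JDN 2311240 is 10 November 1615.
In the tabular Islamic calendar that day is Shawwal 18, 1024 AH.

Shawwal 18, 1024 AH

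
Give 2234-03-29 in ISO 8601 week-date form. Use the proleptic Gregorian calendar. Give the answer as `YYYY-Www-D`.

2234-W13-6

The weekday is Saturday (ISO weekday 6).
That Saturday belongs to ISO week 13 of ISO year 2234.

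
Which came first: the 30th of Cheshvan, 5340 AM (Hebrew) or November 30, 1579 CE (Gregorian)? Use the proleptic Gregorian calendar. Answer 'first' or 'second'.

first

Converting both to JDN: 2298110 vs 2298111; the smaller is the first.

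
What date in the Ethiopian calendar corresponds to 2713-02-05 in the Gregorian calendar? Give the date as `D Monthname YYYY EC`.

Both dates share Julian Day Number 2711998; in the Ethiopian calendar that is 22 Tir 2705 EC.

22 Tir 2705 EC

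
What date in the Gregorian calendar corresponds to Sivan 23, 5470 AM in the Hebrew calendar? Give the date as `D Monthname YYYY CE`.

21 June 1710 CE

Julian Day Number of the source date = 2345796.
Converting JDN 2345796 to the Gregorian calendar gives 21 June 1710 CE.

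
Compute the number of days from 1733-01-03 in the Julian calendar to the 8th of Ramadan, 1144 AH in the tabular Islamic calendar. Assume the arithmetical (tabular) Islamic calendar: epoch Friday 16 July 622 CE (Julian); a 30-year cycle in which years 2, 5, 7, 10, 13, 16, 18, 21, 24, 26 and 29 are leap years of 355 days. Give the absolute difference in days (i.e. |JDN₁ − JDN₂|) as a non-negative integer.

315

First date → JDN 2354039; second date → JDN 2353724.
The interval is |2354039 − 2353724| = 315 days.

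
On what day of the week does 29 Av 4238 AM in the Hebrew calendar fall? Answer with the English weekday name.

This is JDN 1895873 (15 August 478 Gregorian).
JDN 1895873 mod 7 = 0, and JDN 0 was a Monday, so this is a Monday.

Monday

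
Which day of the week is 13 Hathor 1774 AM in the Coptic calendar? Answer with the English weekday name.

Thursday

This is JDN 2472690 (22 November 2057 Gregorian).
Since JDN mod 7 = 3 (0 = Monday), the day is Thursday.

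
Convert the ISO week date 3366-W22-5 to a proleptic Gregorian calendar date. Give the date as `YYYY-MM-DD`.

ISO week 1 of 3366 is the week containing the first Thursday of 3366.
Week 22, day 5 (Friday) lands on 3366-05-30.

3366-05-30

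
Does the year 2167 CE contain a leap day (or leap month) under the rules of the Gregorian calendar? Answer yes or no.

no

2167 is not divisible by 4, so it is a common year.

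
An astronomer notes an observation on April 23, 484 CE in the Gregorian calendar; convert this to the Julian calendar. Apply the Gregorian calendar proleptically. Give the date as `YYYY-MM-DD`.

0484-04-22

At this point the Julian calendar is 1 day behind the Gregorian.
23 April 484 Gregorian − 1 day → 22 April 484 Julian.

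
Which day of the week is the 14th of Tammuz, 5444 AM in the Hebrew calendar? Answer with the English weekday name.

Monday

This is JDN 2336306 (26 June 1684 Gregorian).
JDN 2336306 mod 7 = 0, and JDN 0 was a Monday, so this is a Monday.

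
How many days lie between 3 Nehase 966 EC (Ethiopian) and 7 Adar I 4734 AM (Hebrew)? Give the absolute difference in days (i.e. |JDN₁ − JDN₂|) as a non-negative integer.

176

JDN of the first date = 2077019.
JDN of the second date = 2076843.
|2076843 − 2077019| = 176.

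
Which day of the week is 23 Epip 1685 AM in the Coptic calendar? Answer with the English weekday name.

Wednesday

This is JDN 2440433 (30 July 1969 Gregorian).
2440433 ≡ 2 (mod 7); counting from Monday = 0 gives Wednesday.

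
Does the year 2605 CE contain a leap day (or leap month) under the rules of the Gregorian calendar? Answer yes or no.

2605 is not divisible by 4, so it is a common year.

no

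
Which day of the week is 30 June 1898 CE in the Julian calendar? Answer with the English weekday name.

In the Gregorian calendar this is 12 July 1898 (JDN 2414483).
2414483 ≡ 1 (mod 7); counting from Monday = 0 gives Tuesday.

Tuesday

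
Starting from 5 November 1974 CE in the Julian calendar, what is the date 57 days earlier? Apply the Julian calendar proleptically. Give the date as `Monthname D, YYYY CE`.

September 9, 1974 CE

JDN of 5 November 1974 CE = 2442370.
2442370 − 57 = 2442313.
JDN 2442313 in the Julian calendar is September 9, 1974 CE.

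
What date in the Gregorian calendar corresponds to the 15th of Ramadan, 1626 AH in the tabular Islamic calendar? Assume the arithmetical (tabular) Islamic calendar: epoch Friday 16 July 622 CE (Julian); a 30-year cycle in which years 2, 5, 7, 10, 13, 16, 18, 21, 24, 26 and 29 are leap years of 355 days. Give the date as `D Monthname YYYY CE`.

Both dates share Julian Day Number 2524536; in the Gregorian calendar that is 4 November 2199 CE.

4 November 2199 CE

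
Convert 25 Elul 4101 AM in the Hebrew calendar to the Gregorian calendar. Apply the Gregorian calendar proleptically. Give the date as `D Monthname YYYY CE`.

25 August 341 CE

Both dates share Julian Day Number 1845844; in the Gregorian calendar that is 25 August 341 CE.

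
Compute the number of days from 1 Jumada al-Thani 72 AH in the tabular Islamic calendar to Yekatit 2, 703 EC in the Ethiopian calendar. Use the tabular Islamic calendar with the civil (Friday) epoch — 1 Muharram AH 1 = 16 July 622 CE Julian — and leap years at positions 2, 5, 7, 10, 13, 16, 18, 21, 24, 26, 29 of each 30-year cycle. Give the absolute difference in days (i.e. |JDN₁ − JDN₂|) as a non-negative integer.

First date → JDN 1973748; second date → JDN 1980777.
The interval is |1973748 − 1980777| = 7029 days.

7029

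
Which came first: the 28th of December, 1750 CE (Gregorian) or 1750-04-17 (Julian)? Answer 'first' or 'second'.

The two dates have Julian Day Numbers 2360596 and 2360352 respectively.
Since 2360352 < 2360596, the second date comes first.

second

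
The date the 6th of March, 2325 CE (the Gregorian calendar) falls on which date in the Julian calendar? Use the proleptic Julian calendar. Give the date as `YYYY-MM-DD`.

The Julian–Gregorian offset here is 16 days (Julian trailing).
6 March 2325 Gregorian − 16 days → 18 February 2325 Julian.

2325-02-18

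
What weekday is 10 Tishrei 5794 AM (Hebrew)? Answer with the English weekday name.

In the Gregorian calendar this is 3 October 2033 (JDN 2463874).
Since JDN mod 7 = 0 (0 = Monday), the day is Monday.

Monday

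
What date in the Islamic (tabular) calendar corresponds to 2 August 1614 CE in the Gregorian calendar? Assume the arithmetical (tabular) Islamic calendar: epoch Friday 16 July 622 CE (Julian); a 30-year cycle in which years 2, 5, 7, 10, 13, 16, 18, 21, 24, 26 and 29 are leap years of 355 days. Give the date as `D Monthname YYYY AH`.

25 Jumada al-Thani 1023 AH

Both dates share Julian Day Number 2310775; in the tabular Islamic calendar that is 25 Jumada al-Thani 1023 AH.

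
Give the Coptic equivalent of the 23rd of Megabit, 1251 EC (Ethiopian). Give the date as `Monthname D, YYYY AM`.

Both dates share Julian Day Number 2180985; in the Coptic calendar that is 23 Paremhat 975 AM.

Paremhat 23, 975 AM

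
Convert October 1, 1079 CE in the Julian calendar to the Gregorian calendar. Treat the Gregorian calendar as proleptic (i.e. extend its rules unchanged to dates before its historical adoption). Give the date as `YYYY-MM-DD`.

1079-10-07

For dates in this range the Gregorian date is 6 days ahead of the Julian.
1 October 1079 Julian + 6 days → 7 October 1079 Gregorian.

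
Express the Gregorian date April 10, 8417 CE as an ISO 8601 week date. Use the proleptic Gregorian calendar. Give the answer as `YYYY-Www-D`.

The weekday is Monday (ISO weekday 1).
That Monday belongs to ISO week 15 of ISO year 8417.

8417-W15-1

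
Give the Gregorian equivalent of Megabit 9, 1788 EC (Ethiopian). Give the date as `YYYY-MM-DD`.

1796-03-16

Both dates share Julian Day Number 2377111; in the Gregorian calendar that is 16 March 1796 CE.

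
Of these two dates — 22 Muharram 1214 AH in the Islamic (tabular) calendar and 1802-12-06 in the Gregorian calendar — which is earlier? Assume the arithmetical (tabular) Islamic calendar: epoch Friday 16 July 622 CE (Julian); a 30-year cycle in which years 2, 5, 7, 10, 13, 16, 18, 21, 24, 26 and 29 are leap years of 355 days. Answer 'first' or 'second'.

The two dates have Julian Day Numbers 2378308 and 2379566 respectively.
Since 2378308 < 2379566, the first date comes first.

first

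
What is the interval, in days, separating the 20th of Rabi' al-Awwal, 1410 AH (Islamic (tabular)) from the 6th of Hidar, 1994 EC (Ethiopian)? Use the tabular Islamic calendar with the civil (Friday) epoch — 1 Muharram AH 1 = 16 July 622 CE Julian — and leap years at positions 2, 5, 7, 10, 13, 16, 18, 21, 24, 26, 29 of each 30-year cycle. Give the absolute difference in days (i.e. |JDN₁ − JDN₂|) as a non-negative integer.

4408

JDN of the first date = 2447821.
JDN of the second date = 2452229.
|2452229 − 2447821| = 4408.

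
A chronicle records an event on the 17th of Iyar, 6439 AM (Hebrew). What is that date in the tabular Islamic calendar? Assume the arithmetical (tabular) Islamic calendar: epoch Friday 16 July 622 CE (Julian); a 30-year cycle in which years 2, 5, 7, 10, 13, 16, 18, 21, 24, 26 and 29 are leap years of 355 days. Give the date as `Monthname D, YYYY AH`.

Both dates share Julian Day Number 2699683; in the tabular Islamic calendar that is 16 Dhu al-Hijjah 2120 AH.

Dhu al-Hijjah 16, 2120 AH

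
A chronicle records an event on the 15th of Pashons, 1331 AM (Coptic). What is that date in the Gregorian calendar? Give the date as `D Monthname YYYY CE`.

20 May 1615 CE

Both dates share Julian Day Number 2311066; in the Gregorian calendar that is 20 May 1615 CE.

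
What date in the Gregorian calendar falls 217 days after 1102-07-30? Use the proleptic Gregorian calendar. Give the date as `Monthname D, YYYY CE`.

March 4, 1103 CE

Counting 217 days forward from JDN 2123767 reaches JDN 2123984, which is March 4, 1103 CE.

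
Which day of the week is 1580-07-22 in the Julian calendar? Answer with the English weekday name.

Friday

Equivalently 1 August 1580 Gregorian, JDN 2298356.
JDN 2298356 mod 7 = 4, and JDN 0 was a Monday, so this is a Friday.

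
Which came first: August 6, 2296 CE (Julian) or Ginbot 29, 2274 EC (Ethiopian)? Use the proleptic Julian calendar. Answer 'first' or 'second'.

Converting both to JDN: 2559890 vs 2554702; the smaller is the second.

second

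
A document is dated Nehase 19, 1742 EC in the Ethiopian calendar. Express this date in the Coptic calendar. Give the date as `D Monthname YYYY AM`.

19 Mesori 1466 AM

The source date corresponds to 23 August 1750 in the Gregorian calendar (JDN 2360469).
That day falls on 19 Mesori 1466 AM in the Coptic calendar.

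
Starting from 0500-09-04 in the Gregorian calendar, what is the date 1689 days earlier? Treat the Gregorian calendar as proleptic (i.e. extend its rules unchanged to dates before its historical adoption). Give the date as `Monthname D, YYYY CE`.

The starting date is JDN 1903928; 1903928 − 1689 = 1902239.
JDN 1902239 corresponds to January 19, 496 CE.

January 19, 496 CE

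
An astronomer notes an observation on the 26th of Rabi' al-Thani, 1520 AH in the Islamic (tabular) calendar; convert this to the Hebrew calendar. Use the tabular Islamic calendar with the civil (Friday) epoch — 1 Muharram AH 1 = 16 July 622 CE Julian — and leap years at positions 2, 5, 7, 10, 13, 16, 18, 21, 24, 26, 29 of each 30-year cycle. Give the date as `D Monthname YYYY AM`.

28 Av 5856 AM

Both dates share Julian Day Number 2486837; in the Hebrew calendar that is 28 Av 5856 AM.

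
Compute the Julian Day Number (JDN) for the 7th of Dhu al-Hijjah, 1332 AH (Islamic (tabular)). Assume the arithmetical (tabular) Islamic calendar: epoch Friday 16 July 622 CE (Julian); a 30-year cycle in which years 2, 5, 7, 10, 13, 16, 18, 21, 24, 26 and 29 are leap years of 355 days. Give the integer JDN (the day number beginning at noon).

2420433

In the Gregorian calendar the same day is 27 October 1914.
JDN 2400001 is 17 November 1858 CE (Gregorian), MJD 0; the target day is +20432 days from there, so JDN = 2420433.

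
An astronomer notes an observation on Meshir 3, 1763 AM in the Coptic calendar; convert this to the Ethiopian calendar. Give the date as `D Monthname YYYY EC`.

Julian Day Number of the source date = 2468752.
Converting JDN 2468752 to the Ethiopian calendar gives 3 Yekatit 2039 EC.

3 Yekatit 2039 EC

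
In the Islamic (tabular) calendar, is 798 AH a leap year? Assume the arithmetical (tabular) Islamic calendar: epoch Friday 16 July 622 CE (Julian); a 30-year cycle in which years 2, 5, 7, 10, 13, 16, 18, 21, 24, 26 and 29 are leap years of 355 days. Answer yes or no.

Year 798 AH is year 18 of its 30-year cycle; leap positions are 2, 5, 7, 10, 13, 16, 18, 21, 24, 26, 29, so it is a leap year (355 days).

yes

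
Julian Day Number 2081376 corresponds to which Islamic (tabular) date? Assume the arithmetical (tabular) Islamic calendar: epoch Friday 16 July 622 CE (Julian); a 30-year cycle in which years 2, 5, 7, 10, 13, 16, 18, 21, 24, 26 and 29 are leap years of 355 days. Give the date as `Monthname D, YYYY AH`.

Safar 20, 376 AH

JDN 2081376 is 6 July 986 in the proleptic Gregorian calendar.
In the tabular Islamic calendar that day is Safar 20, 376 AH.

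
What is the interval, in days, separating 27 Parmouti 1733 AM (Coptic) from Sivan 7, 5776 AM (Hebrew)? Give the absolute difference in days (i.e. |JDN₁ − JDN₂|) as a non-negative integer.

First date → JDN 2457879; second date → JDN 2457553.
The interval is |2457879 − 2457553| = 326 days.

326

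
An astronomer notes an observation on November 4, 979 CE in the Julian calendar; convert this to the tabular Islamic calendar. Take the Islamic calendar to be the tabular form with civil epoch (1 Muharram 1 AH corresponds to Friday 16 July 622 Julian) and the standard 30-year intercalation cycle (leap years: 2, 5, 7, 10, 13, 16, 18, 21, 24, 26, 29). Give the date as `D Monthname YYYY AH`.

Julian Day Number of the source date = 2078945.
Converting JDN 2078945 to the tabular Islamic calendar gives 10 Rabi' al-Thani 369 AH.

10 Rabi' al-Thani 369 AH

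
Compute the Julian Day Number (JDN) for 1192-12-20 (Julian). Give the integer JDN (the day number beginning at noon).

In the proleptic Gregorian calendar the same day is 27 December 1192.
JDN 2299161 is 15 October 1582 CE (Gregorian); the target day is −142371 days from there, so JDN = 2156790.

2156790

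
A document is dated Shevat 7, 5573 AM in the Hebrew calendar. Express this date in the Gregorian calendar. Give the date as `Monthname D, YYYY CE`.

Both dates share Julian Day Number 2383252; in the Gregorian calendar that is 8 January 1813 CE.

January 8, 1813 CE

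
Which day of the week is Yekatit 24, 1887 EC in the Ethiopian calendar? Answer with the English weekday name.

Saturday

In the Gregorian calendar this is 2 March 1895 (JDN 2413255).
2413255 ≡ 5 (mod 7); counting from Monday = 0 gives Saturday.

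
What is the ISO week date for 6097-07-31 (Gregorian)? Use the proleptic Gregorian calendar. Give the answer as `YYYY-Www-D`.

6097-W31-3

The weekday is Wednesday (ISO weekday 3).
That Wednesday belongs to ISO week 31 of ISO year 6097.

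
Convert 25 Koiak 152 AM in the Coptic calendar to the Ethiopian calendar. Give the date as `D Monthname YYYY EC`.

25 Tahsas 428 EC

The source date corresponds to 23 December 435 in the proleptic Gregorian calendar (JDN 1880297).
That day falls on 25 Tahsas 428 EC in the Ethiopian calendar.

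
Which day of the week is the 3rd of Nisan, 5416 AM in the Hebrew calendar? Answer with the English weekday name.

Equivalently 28 March 1656 Gregorian, JDN 2325989.
2325989 ≡ 1 (mod 7); counting from Monday = 0 gives Tuesday.

Tuesday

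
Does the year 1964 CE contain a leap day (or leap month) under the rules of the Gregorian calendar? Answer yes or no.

yes

1964 is divisible by 4 and not by 100, so it is a leap year.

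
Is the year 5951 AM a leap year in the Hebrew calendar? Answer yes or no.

Hebrew year 5951 is year 4 of its 19-year Metonic cycle; leap years are at positions 3, 6, 8, 11, 14, 17, 19, so it is a common year (12 months).

no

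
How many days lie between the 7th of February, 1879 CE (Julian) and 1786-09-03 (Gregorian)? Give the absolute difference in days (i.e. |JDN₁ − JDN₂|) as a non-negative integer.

JDN of the first date = 2407400.
JDN of the second date = 2373629.
|2373629 − 2407400| = 33771.

33771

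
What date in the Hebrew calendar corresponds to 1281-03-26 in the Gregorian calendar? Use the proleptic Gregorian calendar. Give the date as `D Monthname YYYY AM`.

Julian Day Number of the source date = 2189021.
Converting JDN 2189021 to the Hebrew calendar gives 27 Adar II 5041 AM.

27 Adar II 5041 AM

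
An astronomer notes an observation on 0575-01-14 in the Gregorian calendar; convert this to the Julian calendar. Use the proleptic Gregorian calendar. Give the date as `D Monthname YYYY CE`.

12 January 575 CE

For dates in this range the Gregorian date is 2 days ahead of the Julian.
14 January 575 Gregorian − 2 days → 12 January 575 Julian.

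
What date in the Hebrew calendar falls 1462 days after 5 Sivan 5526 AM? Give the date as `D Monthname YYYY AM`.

19 Iyar 5530 AM

JDN of 5 Sivan 5526 AM = 2366211.
2366211 + 1462 = 2367673.
JDN 2367673 in the Hebrew calendar is 19 Iyar 5530 AM.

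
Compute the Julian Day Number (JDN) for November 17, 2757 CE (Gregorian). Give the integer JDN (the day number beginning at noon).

JDN 2400001 is 17 November 1858 CE (Gregorian), MJD 0; the target day is +328353 days from there, so JDN = 2728354.

2728354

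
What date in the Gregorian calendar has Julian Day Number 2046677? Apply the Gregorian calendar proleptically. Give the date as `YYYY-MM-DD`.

0891-07-05

JDN 2451545 is 1 Jan 2000; 2046677 is −404868 days from there.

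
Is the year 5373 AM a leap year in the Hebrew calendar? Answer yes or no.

Hebrew year 5373 is year 15 of its 19-year Metonic cycle; leap years are at positions 3, 6, 8, 11, 14, 17, 19, so it is a common year (12 months).

no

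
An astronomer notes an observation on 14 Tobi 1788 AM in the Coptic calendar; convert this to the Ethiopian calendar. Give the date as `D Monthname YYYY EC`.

Julian Day Number of the source date = 2477865.
Converting JDN 2477865 to the Ethiopian calendar gives 14 Tir 2064 EC.

14 Tir 2064 EC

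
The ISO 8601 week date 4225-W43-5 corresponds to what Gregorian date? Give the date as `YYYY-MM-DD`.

ISO week 1 of 4225 is the week containing the first Thursday of 4225.
Week 43, day 5 (Friday) lands on 4225-10-28.

4225-10-28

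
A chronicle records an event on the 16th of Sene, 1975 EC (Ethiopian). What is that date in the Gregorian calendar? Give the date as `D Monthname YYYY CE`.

23 June 1983 CE

Both dates share Julian Day Number 2445509; in the Gregorian calendar that is 23 June 1983 CE.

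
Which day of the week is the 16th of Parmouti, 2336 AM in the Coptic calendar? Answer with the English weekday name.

Saturday

In the Gregorian calendar this is 29 April 2620 (JDN 2678114).
JDN 2678114 mod 7 = 5, and JDN 0 was a Monday, so this is a Saturday.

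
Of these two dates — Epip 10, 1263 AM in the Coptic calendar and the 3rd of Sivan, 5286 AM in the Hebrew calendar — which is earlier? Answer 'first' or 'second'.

second

Converting both to JDN: 2286284 vs 2278564; the smaller is the second.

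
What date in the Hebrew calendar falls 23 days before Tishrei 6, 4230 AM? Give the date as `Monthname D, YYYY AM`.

JDN of Tishrei 6, 4230 AM = 1892630.
1892630 − 23 = 1892607.
JDN 1892607 in the Hebrew calendar is Elul 12, 4229 AM.

Elul 12, 4229 AM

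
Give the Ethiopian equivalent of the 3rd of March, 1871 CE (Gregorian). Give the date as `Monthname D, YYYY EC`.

Both dates share Julian Day Number 2404490; in the Ethiopian calendar that is 25 Yekatit 1863 EC.

Yekatit 25, 1863 EC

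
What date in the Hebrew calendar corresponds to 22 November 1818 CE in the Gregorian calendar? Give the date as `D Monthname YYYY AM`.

23 Cheshvan 5579 AM

Both dates share Julian Day Number 2385396; in the Hebrew calendar that is 23 Cheshvan 5579 AM.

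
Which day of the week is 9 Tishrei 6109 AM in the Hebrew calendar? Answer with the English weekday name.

In the Gregorian calendar this is 3 October 2348 (JDN 2578925).
Since JDN mod 7 = 6 (0 = Monday), the day is Sunday.

Sunday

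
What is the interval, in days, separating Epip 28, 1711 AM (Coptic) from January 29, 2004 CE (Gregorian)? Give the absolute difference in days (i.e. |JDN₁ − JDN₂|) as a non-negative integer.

3100

JDN of the first date = 2449934.
JDN of the second date = 2453034.
|2453034 − 2449934| = 3100.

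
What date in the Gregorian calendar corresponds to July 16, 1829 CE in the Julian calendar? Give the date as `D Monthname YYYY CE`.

28 July 1829 CE

The Julian–Gregorian offset here is 12 days (Julian trailing).
16 July 1829 Julian + 12 days → 28 July 1829 Gregorian.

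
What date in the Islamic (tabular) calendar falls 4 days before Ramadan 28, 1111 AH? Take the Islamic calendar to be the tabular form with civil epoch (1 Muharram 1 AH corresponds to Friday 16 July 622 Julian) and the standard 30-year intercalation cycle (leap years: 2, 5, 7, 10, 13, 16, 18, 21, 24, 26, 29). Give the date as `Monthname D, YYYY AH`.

The starting date is JDN 2342050; 2342050 − 4 = 2342046.
JDN 2342046 corresponds to Ramadan 24, 1111 AH.

Ramadan 24, 1111 AH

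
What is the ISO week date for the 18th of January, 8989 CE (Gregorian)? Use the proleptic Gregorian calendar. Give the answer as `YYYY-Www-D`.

8989-W03-7

The weekday is Sunday (ISO weekday 7).
That Sunday belongs to ISO week 3 of ISO year 8989.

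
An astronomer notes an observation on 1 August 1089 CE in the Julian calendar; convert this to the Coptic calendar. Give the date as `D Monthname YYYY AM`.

8 Mesori 805 AM

Both dates share Julian Day Number 2119028; in the Coptic calendar that is 8 Mesori 805 AM.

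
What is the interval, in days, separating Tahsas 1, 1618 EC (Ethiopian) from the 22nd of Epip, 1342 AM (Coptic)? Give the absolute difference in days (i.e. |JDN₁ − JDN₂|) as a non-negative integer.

First date → JDN 2314920; second date → JDN 2315151.
The interval is |2314920 − 2315151| = 231 days.

231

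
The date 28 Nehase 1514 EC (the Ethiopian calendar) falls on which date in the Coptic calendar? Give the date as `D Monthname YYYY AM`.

28 Mesori 1238 AM

The source date corresponds to 31 August 1522 in the proleptic Gregorian calendar (JDN 2277201).
That day falls on 28 Mesori 1238 AM in the Coptic calendar.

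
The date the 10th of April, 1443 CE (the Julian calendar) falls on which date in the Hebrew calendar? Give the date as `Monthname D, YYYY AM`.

Julian Day Number of the source date = 2248213.
Converting JDN 2248213 to the Hebrew calendar gives 10 Iyar 5203 AM.

Iyar 10, 5203 AM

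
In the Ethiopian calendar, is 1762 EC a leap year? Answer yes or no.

1762 mod 4 = 2; in the Ethiopian calendar a year is leap when year mod 4 = 3, so it is a common year.

no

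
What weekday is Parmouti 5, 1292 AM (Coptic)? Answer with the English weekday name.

This is JDN 2296782 (10 April 1576 Gregorian).
JDN 2296782 mod 7 = 5, and JDN 0 was a Monday, so this is a Saturday.

Saturday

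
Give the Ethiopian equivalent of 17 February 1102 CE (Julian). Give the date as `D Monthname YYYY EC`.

Both dates share Julian Day Number 2123611; in the Ethiopian calendar that is 23 Yekatit 1094 EC.

23 Yekatit 1094 EC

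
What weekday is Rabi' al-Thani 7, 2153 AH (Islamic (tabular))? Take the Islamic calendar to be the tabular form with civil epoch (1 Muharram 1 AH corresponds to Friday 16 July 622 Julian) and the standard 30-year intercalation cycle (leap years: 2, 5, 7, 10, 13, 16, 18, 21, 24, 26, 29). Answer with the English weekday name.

Friday

Equivalently 23 September 2710 Gregorian, JDN 2711132.
JDN 2711132 mod 7 = 4, and JDN 0 was a Monday, so this is a Friday.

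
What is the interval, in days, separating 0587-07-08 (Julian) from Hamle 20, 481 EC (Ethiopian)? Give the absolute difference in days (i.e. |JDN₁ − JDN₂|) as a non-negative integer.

35788

JDN of the first date = 1935648.
JDN of the second date = 1899860.
|1899860 − 1935648| = 35788.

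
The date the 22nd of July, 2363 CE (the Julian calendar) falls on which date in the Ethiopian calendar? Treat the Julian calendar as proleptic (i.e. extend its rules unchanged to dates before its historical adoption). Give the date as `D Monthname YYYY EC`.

28 Hamle 2355 EC

Julian Day Number of the source date = 2584346.
Converting JDN 2584346 to the Ethiopian calendar gives 28 Hamle 2355 EC.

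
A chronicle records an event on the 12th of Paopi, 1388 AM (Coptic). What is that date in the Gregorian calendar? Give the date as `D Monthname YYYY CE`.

Julian Day Number of the source date = 2331673.
Converting JDN 2331673 to the Gregorian calendar gives 20 October 1671 CE.

20 October 1671 CE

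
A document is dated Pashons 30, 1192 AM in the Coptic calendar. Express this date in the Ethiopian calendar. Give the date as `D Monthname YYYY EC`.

Julian Day Number of the source date = 2260312.
Converting JDN 2260312 to the Ethiopian calendar gives 30 Ginbot 1468 EC.

30 Ginbot 1468 EC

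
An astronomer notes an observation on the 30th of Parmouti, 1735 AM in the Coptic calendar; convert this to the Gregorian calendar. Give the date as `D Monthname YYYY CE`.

Both dates share Julian Day Number 2458612; in the Gregorian calendar that is 8 May 2019 CE.

8 May 2019 CE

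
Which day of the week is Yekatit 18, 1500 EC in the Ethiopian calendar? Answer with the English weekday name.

In the proleptic Gregorian calendar this is 23 February 1508 (JDN 2271898).
JDN 2271898 mod 7 = 6, and JDN 0 was a Monday, so this is a Sunday.

Sunday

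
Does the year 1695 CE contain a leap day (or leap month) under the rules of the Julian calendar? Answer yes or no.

no

1695 mod 4 = 3, so it is a common year in the Julian calendar.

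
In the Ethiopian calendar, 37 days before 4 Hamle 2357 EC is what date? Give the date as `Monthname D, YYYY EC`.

Ginbot 27, 2357 EC

Counting 37 days back from JDN 2585053 reaches JDN 2585016, which is Ginbot 27, 2357 EC.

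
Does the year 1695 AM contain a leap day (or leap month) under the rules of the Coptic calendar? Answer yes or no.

1695 mod 4 = 3; in the Coptic calendar a year is leap when year mod 4 = 3, so it is a leap year.

yes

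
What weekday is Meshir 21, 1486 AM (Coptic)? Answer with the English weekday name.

This is JDN 2367596 (26 February 1770 Gregorian).
JDN 2367596 mod 7 = 0, and JDN 0 was a Monday, so this is a Monday.

Monday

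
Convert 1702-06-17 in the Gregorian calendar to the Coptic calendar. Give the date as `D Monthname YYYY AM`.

Both dates share Julian Day Number 2342870; in the Coptic calendar that is 12 Paoni 1418 AM.

12 Paoni 1418 AM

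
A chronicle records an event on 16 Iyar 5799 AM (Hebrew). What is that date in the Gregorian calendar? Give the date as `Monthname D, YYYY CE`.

Julian Day Number of the source date = 2465919.
Converting JDN 2465919 to the Gregorian calendar gives 10 May 2039 CE.

May 10, 2039 CE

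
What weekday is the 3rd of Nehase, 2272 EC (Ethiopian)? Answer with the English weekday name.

Wednesday

Equivalently 11 August 2280 Gregorian, JDN 2554036.
2554036 ≡ 2 (mod 7); counting from Monday = 0 gives Wednesday.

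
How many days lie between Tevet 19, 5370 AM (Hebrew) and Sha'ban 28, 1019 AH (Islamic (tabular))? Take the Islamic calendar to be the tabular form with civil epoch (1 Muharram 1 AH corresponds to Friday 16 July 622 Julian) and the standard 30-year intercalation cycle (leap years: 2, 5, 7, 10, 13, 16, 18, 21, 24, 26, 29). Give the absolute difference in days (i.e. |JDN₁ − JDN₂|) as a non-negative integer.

305

First date → JDN 2309114; second date → JDN 2309419.
The interval is |2309114 − 2309419| = 305 days.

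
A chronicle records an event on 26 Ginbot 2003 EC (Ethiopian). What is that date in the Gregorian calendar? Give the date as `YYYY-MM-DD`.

Both dates share Julian Day Number 2455716; in the Gregorian calendar that is 3 June 2011 CE.

2011-06-03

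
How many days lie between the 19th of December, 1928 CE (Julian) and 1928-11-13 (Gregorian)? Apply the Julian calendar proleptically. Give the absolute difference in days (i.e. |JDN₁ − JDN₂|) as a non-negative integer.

49

First date → JDN 2425613; second date → JDN 2425564.
The interval is |2425613 − 2425564| = 49 days.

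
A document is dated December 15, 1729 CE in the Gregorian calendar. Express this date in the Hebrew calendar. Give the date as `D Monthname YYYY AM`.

Both dates share Julian Day Number 2352913; in the Hebrew calendar that is 24 Kislev 5490 AM.

24 Kislev 5490 AM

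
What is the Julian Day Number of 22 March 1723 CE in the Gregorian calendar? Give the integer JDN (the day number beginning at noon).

2350453

JDN 2451545 is 1 January 2000 CE (Gregorian); the target day is −101092 days from there, so JDN = 2350453.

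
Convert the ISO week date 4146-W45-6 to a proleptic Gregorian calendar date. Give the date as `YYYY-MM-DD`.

ISO week 1 of 4146 is the week containing the first Thursday of 4146.
Week 45, day 6 (Saturday) lands on 4146-11-12.

4146-11-12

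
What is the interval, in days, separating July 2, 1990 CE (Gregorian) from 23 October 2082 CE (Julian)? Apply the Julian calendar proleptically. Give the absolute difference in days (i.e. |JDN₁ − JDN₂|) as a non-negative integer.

First date → JDN 2448075; second date → JDN 2481804.
The interval is |2448075 − 2481804| = 33729 days.

33729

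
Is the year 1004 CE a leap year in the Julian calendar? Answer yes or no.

yes

1004 mod 4 = 0, so it is a leap year in the Julian calendar.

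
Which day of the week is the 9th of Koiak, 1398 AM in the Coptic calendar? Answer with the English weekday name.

Monday

This is JDN 2335382 (15 December 1681 Gregorian).
JDN 2335382 mod 7 = 0, and JDN 0 was a Monday, so this is a Monday.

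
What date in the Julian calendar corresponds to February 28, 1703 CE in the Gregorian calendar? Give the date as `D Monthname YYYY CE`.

At this point the Julian calendar is 11 days behind the Gregorian.
28 February 1703 Gregorian − 11 days → 17 February 1703 Julian.

17 February 1703 CE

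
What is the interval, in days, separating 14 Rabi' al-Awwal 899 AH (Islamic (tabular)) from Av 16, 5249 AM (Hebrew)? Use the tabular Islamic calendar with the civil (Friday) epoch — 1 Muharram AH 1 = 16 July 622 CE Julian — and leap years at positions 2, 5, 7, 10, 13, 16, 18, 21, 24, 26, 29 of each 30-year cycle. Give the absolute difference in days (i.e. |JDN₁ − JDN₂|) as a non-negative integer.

1623

JDN of the first date = 2266733.
JDN of the second date = 2265110.
|2265110 − 2266733| = 1623.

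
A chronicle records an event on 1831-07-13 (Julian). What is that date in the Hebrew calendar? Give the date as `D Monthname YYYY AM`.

15 Av 5591 AM

The source date corresponds to 25 July 1831 in the Gregorian calendar (JDN 2390024).
That day falls on 15 Av 5591 AM in the Hebrew calendar.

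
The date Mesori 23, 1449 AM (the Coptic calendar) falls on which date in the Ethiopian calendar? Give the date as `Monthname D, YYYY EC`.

Nehase 23, 1725 EC

Both dates share Julian Day Number 2354264; in the Ethiopian calendar that is 23 Nehase 1725 EC.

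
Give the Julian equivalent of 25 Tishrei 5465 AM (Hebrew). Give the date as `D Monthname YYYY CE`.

12 October 1704 CE

Julian Day Number of the source date = 2343729.
Converting JDN 2343729 to the Julian calendar gives 12 October 1704 CE.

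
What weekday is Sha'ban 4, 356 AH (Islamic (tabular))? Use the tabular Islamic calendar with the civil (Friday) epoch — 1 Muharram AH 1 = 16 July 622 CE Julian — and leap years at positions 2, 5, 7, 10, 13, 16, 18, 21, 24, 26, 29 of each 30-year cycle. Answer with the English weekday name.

Monday

This is JDN 2074450 (20 July 967 Gregorian).
JDN 2074450 mod 7 = 0, and JDN 0 was a Monday, so this is a Monday.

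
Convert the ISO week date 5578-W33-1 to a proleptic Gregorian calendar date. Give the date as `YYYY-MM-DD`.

5578-08-14

ISO week 1 of 5578 is the week containing the first Thursday of 5578.
Week 33, day 1 (Monday) lands on 5578-08-14.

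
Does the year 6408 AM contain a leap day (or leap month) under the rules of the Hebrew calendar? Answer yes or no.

Hebrew year 6408 is year 5 of its 19-year Metonic cycle; leap years are at positions 3, 6, 8, 11, 14, 17, 19, so it is a common year (12 months).

no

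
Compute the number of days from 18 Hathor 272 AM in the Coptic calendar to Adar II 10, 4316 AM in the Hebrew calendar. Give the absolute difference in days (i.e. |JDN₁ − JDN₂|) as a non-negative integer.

JDN of the first date = 1924090.
JDN of the second date = 1924204.
|1924204 − 1924090| = 114.

114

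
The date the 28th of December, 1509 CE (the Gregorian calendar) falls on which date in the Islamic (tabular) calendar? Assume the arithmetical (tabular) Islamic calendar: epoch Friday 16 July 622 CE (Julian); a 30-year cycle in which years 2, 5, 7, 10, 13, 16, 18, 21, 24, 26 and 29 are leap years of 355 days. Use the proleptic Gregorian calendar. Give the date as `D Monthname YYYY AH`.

Julian Day Number of the source date = 2272572.
Converting JDN 2272572 to the tabular Islamic calendar gives 6 Ramadan 915 AH.

6 Ramadan 915 AH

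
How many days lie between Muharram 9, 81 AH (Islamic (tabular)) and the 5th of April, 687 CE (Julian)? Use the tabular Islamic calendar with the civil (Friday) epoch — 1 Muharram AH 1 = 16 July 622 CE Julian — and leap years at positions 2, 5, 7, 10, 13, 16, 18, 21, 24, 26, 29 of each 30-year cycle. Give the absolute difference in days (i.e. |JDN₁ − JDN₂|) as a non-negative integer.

JDN of the first date = 1976797.
JDN of the second date = 1972079.
|1972079 − 1976797| = 4718.

4718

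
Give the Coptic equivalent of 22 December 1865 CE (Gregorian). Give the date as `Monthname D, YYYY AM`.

Koiak 14, 1582 AM

Julian Day Number of the source date = 2402593.
Converting JDN 2402593 to the Coptic calendar gives 14 Koiak 1582 AM.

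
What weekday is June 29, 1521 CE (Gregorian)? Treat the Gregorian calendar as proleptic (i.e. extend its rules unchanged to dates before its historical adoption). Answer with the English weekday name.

JDN 2276773 mod 7 = 2, and JDN 0 was a Monday, so this is a Wednesday.

Wednesday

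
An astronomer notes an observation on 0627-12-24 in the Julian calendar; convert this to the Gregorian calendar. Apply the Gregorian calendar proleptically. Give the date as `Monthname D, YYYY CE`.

At this point the Julian calendar is 3 days behind the Gregorian.
24 December 627 Julian + 3 days → 27 December 627 Gregorian.

December 27, 627 CE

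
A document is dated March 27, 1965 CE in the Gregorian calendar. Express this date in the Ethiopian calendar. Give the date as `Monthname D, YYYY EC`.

Both dates share Julian Day Number 2438847; in the Ethiopian calendar that is 18 Megabit 1957 EC.

Megabit 18, 1957 EC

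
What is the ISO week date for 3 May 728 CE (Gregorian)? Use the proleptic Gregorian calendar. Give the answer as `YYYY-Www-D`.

0728-W18-4

The weekday is Thursday (ISO weekday 4).
That Thursday belongs to ISO week 18 of ISO year 728.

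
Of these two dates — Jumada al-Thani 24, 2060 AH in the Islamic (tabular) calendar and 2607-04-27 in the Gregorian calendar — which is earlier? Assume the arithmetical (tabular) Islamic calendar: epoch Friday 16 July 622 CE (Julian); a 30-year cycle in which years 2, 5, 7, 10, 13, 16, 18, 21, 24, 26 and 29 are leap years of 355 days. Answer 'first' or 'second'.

second

The two dates have Julian Day Numbers 2678252 and 2673363 respectively.
Since 2673363 < 2678252, the second date comes first.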